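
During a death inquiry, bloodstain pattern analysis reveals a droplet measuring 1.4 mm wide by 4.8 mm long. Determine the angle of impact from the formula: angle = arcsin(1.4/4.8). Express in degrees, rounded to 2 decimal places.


Blood spatter impact angle calculation:
width / length = 1.4 / 4.8 = 0.291667
angle = arcsin(0.291667)
angle = 16.96 degrees

16.96


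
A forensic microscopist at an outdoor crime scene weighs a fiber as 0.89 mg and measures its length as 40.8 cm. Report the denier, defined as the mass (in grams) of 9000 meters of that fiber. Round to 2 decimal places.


Denier calculation:
Mass in grams = 0.89 mg / 1000 = 0.00089 g
Length in meters = 40.8 cm / 100 = 0.408 m
Linear density = mass / length = 0.00089 / 0.408 = 0.00218137 g/m
Denier = (g/m) * 9000 = 0.00218137 * 9000 = 19.63

19.63


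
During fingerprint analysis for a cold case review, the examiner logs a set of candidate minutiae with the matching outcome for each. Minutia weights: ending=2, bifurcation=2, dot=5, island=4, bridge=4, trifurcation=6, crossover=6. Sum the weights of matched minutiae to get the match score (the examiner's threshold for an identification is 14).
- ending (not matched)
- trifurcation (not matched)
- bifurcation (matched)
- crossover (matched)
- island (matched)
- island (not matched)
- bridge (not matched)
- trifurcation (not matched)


Weighted minutiae match score:
  ending: not matched, +0
  trifurcation: not matched, +0
  bifurcation: matched, +2 (running total 2)
  crossover: matched, +6 (running total 8)
  island: matched, +4 (running total 12)
  island: not matched, +0
  bridge: not matched, +0
  trifurcation: not matched, +0
Total score = 12
Threshold = 14; verdict = inconclusive

12


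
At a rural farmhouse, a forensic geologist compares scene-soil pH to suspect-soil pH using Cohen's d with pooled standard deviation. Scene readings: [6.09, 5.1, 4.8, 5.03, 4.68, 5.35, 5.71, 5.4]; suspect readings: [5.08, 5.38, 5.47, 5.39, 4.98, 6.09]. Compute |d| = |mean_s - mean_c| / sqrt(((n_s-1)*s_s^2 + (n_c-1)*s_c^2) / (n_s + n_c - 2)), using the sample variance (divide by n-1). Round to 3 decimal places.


Pooled-variance Cohen's d for soil pH comparison:
Scene mean = 42.16 / 8 = 5.27
Suspect mean = 32.39 / 6 = 5.398333
Scene sample variance s_s^2 = 0.220686
Suspect sample variance s_c^2 = 0.152057
Pooled variance = ((n_s-1)*s_s^2 + (n_c-1)*s_c^2) / (n_s + n_c - 2) = 0.19209
Pooled SD = sqrt(0.19209) = 0.438281
Mean difference = -0.128333
|d| = |-0.128333| / 0.438281 = 0.293

0.293


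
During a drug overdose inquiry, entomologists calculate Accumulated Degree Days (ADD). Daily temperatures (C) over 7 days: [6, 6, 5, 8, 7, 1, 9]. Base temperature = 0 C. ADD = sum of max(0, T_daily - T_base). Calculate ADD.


Computing ADD day by day:
Day 1: max(0, 6 - 0) = 6
Day 2: max(0, 6 - 0) = 6
Day 3: max(0, 5 - 0) = 5
Day 4: max(0, 8 - 0) = 8
Day 5: max(0, 7 - 0) = 7
Day 6: max(0, 1 - 0) = 1
Day 7: max(0, 9 - 0) = 9
Total ADD = 42

42


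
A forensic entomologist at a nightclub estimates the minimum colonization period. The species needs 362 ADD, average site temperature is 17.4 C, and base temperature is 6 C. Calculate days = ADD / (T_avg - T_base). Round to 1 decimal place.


Insect development time:
Effective temperature = avg_temp - T_base = 17.4 - 6 = 11.4 C
Days = ADD / effective_temp = 362 / 11.4 = 31.8 days

31.8


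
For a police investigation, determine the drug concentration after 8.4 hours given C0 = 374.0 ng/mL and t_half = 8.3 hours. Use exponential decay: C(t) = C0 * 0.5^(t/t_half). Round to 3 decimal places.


Drug concentration decay:
Number of half-lives = t / t_half = 8.4 / 8.3 = 1.012048
Decay factor = 0.5^1.012048 = 0.49584187
C(t) = 374.0 * 0.49584187 = 185.445 ng/mL

185.445


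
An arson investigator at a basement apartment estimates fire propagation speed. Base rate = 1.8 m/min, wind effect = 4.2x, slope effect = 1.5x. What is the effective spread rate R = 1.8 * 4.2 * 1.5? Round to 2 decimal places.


Fire spread rate calculation:
R = R0 * wind_factor * slope_factor
= 1.8 * 4.2 * 1.5
= 7.56 * 1.5
= 11.34 m/min

11.34


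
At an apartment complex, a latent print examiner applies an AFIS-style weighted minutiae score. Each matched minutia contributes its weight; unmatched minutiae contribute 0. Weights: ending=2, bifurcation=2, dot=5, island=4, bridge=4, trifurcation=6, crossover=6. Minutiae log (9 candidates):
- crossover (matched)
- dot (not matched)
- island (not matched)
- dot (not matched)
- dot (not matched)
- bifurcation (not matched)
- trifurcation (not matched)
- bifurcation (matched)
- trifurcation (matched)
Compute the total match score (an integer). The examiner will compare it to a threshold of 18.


Weighted minutiae match score:
  crossover: matched, +6 (running total 6)
  dot: not matched, +0
  island: not matched, +0
  dot: not matched, +0
  dot: not matched, +0
  bifurcation: not matched, +0
  trifurcation: not matched, +0
  bifurcation: matched, +2 (running total 8)
  trifurcation: matched, +6 (running total 14)
Total score = 14
Threshold = 18; verdict = inconclusive

14


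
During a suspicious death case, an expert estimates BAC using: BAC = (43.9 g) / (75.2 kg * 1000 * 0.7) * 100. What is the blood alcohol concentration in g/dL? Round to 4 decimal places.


Applying the Widmark formula:
BAC = (dose_g / (body_wt * 1000 * r)) * 100
Denominator = 75.2 * 1000 * 0.7 = 52640
BAC = (43.9 / 52640) * 100
BAC = 0.0834 g/dL

0.0834


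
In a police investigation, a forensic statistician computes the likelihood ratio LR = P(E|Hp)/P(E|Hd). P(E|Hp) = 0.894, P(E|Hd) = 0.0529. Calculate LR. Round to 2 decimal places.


Likelihood ratio calculation:
LR = P(E|Hp) / P(E|Hd)
LR = 0.894 / 0.0529
LR = 16.90

16.90


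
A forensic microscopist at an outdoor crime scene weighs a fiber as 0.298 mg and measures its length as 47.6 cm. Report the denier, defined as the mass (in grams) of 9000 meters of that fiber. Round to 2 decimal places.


Denier calculation:
Mass in grams = 0.298 mg / 1000 = 0.000298 g
Length in meters = 47.6 cm / 100 = 0.476 m
Linear density = mass / length = 0.000298 / 0.476 = 0.00062605 g/m
Denier = (g/m) * 9000 = 0.00062605 * 9000 = 5.63

5.63


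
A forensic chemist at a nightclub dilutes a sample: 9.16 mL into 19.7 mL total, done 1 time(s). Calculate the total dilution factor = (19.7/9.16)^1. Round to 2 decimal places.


Dilution factor calculation:
Single dilution = V_total / V_sample = 19.7 / 9.16 ≈ 2.150655
Number of dilutions = 1
Total DF = (19.7 / 9.16)^1 (full precision, rounded at the end) = 2.15

2.15


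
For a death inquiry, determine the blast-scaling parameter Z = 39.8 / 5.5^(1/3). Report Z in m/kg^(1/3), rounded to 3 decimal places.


Scaled distance calculation:
W^(1/3) = 5.5^(1/3) = 1.765174
Z = R / W^(1/3) = 39.8 / 1.765174
Z = 22.547 m/kg^(1/3)

22.547


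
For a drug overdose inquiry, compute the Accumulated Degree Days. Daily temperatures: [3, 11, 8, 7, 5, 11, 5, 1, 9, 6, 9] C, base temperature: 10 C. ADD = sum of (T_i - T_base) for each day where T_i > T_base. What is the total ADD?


Computing ADD day by day:
Day 1: max(0, 3 - 10) = 0
Day 2: max(0, 11 - 10) = 1
Day 3: max(0, 8 - 10) = 0
Day 4: max(0, 7 - 10) = 0
Day 5: max(0, 5 - 10) = 0
Day 6: max(0, 11 - 10) = 1
Day 7: max(0, 5 - 10) = 0
Day 8: max(0, 1 - 10) = 0
Day 9: max(0, 9 - 10) = 0
Day 10: max(0, 6 - 10) = 0
Day 11: max(0, 9 - 10) = 0
Total ADD = 2

2


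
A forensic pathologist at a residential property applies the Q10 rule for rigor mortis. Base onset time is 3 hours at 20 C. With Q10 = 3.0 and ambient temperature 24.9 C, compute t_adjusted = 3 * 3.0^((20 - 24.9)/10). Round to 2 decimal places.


Rigor mortis time adjustment:
Exponent = (T_ref - T_actual) / 10 = (20 - 24.9) / 10 = -0.49
Q10 factor = 3.0^-0.49 = 0.58373
t_adjusted = 3 * 0.58373 = 1.75 hours

1.75


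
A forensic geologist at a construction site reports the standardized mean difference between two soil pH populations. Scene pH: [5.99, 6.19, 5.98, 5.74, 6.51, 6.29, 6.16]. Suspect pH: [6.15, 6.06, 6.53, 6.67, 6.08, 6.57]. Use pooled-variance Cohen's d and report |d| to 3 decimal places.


Pooled-variance Cohen's d for soil pH comparison:
Scene mean = 42.86 / 7 = 6.122857
Suspect mean = 38.06 / 6 = 6.343333
Scene sample variance s_s^2 = 0.06139
Suspect sample variance s_c^2 = 0.075987
Pooled variance = ((n_s-1)*s_s^2 + (n_c-1)*s_c^2) / (n_s + n_c - 2) = 0.068025
Pooled SD = sqrt(0.068025) = 0.260816
Mean difference = -0.220476
|d| = |-0.220476| / 0.260816 = 0.845

0.845


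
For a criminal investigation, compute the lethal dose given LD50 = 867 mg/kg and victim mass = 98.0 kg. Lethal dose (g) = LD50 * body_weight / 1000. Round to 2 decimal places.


Lethal dose calculation:
Lethal dose = LD50 * body_weight / 1000
= 867 * 98.0 / 1000
= 84966 / 1000
= 84.97 g

84.97


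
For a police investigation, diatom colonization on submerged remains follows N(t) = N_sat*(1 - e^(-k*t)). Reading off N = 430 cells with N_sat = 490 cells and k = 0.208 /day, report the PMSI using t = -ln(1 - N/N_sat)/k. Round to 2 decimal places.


PMSI from diatom colonization curve:
N / N_sat = 430 / 490 = 0.877551
1 - N/N_sat = 0.122449
ln(1 - N/N_sat) = -2.100061
t = -ln(1 - N/N_sat) / k = -(-2.100061) / 0.208 = 10.10 days

10.10


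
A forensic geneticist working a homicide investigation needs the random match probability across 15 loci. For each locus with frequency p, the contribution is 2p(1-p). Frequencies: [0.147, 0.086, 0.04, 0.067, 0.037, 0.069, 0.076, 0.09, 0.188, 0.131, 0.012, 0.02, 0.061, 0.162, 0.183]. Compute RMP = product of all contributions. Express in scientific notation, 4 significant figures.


Computing RMP for 15 loci:
Locus 1: 2 * 0.147 * 0.853 = 0.250782
Locus 2: 2 * 0.086 * 0.914 = 0.157208
Locus 3: 2 * 0.04 * 0.96 = 0.0768
Locus 4: 2 * 0.067 * 0.933 = 0.125022
Locus 5: 2 * 0.037 * 0.963 = 0.071262
Locus 6: 2 * 0.069 * 0.931 = 0.128478
Locus 7: 2 * 0.076 * 0.924 = 0.140448
Locus 8: 2 * 0.09 * 0.91 = 0.1638
Locus 9: 2 * 0.188 * 0.812 = 0.305312
Locus 10: 2 * 0.131 * 0.869 = 0.227678
Locus 11: 2 * 0.012 * 0.988 = 0.023712
Locus 12: 2 * 0.02 * 0.98 = 0.0392
Locus 13: 2 * 0.061 * 0.939 = 0.114558
Locus 14: 2 * 0.162 * 0.838 = 0.271512
Locus 15: 2 * 0.183 * 0.817 = 0.299022
RMP = 4.792e-14

4.792e-14


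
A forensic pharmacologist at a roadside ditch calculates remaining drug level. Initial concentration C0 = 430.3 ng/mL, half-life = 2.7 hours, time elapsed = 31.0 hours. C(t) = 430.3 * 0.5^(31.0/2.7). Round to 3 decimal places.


Drug concentration decay:
Number of half-lives = t / t_half = 31.0 / 2.7 = 11.481481
Decay factor = 0.5^11.481481 = 0.00034973
C(t) = 430.3 * 0.00034973 = 0.150 ng/mL

0.150


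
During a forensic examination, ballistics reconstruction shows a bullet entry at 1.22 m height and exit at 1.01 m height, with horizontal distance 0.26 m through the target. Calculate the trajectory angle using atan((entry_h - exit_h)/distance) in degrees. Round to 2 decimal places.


Bullet trajectory angle:
Height difference = 1.22 - 1.01 = 0.21 m
angle = atan(0.21 / 0.26)
angle = atan(0.807692)
angle = 38.93 degrees

38.93


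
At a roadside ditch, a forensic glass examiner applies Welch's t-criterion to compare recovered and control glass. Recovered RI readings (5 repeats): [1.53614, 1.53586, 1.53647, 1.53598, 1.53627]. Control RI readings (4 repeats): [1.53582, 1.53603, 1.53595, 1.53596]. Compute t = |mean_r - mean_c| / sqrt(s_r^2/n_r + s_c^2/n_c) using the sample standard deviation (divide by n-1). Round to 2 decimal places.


Welch's t-criterion for glass RI comparison:
Recovered mean = sum / n_r = 7.68072 / 5 = 1.536144
Control mean = sum / n_c = 6.14376 / 4 = 1.53594
Recovered sample variance s_r^2 = 5.743e-08
Control sample variance s_c^2 = 7.66667e-09
Welch SE (unpooled) = sqrt(s_r^2/n_r + s_c^2/n_c) = sqrt(1.1486e-08 + 1.91667e-09) = sqrt(1.34027e-08) = 0.00011577
|mean_r - mean_c| = 0.000204
t = 0.000204 / 0.00011577 = 1.76

1.76


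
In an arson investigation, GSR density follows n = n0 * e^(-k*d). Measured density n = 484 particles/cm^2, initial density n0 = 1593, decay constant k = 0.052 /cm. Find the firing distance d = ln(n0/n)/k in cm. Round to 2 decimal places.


GSR distance calculation:
n0/n = 1593 / 484 = 3.291322
ln(n0/n) = 1.191289
d = 1.191289 / 0.052 = 22.91 cm

22.91


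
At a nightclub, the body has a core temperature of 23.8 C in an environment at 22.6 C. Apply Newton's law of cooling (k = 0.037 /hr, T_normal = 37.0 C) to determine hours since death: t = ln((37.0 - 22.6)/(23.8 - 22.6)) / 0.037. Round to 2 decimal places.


Using Newton's law of cooling:
t = ln((T_normal - T_ambient) / (T_body - T_ambient)) / k
T_normal - T_ambient = 14.4
T_body - T_ambient = 1.2
Ratio = 12
ln(ratio) = 2.484907
t = 2.484907 / 0.037 = 67.16 hours

67.16


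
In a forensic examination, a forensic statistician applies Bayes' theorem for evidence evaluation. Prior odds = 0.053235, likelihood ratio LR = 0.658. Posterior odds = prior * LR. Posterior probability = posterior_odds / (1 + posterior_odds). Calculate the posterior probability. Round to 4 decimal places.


Bayesian evidence evaluation:
Posterior odds = prior_odds * LR = 0.053235 * 0.658 = 0.03502863
Posterior probability = posterior_odds / (1 + posterior_odds)
= 0.03502863 / (1 + 0.03502863)
= 0.03502863 / 1.03502863
= 0.0338

0.0338


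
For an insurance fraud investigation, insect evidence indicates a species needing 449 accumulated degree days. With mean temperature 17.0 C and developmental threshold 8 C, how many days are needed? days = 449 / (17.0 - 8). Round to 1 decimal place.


Insect development time:
Effective temperature = avg_temp - T_base = 17.0 - 8 = 9.0 C
Days = ADD / effective_temp = 449 / 9.0 = 49.9 days

49.9


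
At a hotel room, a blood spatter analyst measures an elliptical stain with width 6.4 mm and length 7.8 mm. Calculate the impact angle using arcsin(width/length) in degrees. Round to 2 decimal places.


Blood spatter impact angle calculation:
width / length = 6.4 / 7.8 = 0.820513
angle = arcsin(0.820513)
angle = 55.14 degrees

55.14


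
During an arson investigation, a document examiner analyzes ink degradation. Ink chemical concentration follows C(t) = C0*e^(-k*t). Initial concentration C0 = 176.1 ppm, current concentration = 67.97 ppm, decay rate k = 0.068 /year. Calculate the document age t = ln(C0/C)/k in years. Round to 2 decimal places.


Document age estimation:
C0/C = 176.1 / 67.97 = 2.590849
ln(C0/C) = 0.951986
t = 0.951986 / 0.068 = 14.00 years

14.00


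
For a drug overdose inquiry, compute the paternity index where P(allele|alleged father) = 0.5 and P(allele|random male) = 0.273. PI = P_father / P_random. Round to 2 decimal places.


Paternity Index calculation:
PI = P(allele|father) / P(allele|random)
PI = 0.5 / 0.273
PI = 1.83

1.83


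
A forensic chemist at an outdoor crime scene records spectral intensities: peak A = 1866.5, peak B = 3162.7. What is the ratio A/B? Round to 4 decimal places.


Spectral peak ratio:
Peak A = 1866.5 counts
Peak B = 3162.7 counts
Ratio = 1866.5 / 3162.7 = 0.5902

0.5902


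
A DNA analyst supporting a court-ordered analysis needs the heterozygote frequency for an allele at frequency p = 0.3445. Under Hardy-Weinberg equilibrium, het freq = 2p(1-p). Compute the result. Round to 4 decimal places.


Hardy-Weinberg heterozygote frequency:
q = 1 - p = 1 - 0.3445 = 0.6555
2pq = 2 * 0.3445 * 0.6555 = 0.4516

0.4516


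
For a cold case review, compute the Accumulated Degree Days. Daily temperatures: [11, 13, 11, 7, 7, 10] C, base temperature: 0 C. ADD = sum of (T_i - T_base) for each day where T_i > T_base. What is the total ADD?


Computing ADD day by day:
Day 1: max(0, 11 - 0) = 11
Day 2: max(0, 13 - 0) = 13
Day 3: max(0, 11 - 0) = 11
Day 4: max(0, 7 - 0) = 7
Day 5: max(0, 7 - 0) = 7
Day 6: max(0, 10 - 0) = 10
Total ADD = 59

59


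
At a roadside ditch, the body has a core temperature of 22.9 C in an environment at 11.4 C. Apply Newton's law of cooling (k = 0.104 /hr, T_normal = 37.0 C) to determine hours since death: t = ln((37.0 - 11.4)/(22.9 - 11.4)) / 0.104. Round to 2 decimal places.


Using Newton's law of cooling:
t = ln((T_normal - T_ambient) / (T_body - T_ambient)) / k
T_normal - T_ambient = 25.6
T_body - T_ambient = 11.5
Ratio = 2.226087
ln(ratio) = 0.800245
t = 0.800245 / 0.104 = 7.69 hours

7.69


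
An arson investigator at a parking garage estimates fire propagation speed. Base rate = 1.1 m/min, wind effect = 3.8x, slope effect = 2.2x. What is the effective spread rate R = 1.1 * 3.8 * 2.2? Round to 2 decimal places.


Fire spread rate calculation:
R = R0 * wind_factor * slope_factor
= 1.1 * 3.8 * 2.2
= 4.18 * 2.2
= 9.20 m/min

9.20


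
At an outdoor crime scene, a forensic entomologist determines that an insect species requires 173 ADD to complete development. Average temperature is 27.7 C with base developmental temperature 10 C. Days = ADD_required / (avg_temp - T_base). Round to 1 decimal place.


Insect development time:
Effective temperature = avg_temp - T_base = 27.7 - 10 = 17.7 C
Days = ADD / effective_temp = 173 / 17.7 = 9.8 days

9.8


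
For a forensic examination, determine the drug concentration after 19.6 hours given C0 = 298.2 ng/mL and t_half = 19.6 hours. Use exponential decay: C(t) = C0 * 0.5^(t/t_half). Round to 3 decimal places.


Drug concentration decay:
Number of half-lives = t / t_half = 19.6 / 19.6 = 1
Decay factor = 0.5^1 = 0.5
C(t) = 298.2 * 0.5 = 149.100 ng/mL

149.100


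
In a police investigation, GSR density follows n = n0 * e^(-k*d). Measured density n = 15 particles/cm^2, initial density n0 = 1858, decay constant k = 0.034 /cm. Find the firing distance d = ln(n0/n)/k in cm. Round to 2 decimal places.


GSR distance calculation:
n0/n = 1858 / 15 = 123.866667
ln(n0/n) = 4.819206
d = 4.819206 / 0.034 = 141.74 cm

141.74


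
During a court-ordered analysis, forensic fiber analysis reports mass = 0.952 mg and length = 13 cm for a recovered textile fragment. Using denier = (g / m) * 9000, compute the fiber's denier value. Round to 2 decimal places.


Denier calculation:
Mass in grams = 0.952 mg / 1000 = 0.000952 g
Length in meters = 13 cm / 100 = 0.13 m
Linear density = mass / length = 0.000952 / 0.13 = 0.00732308 g/m
Denier = (g/m) * 9000 = 0.00732308 * 9000 = 65.91

65.91


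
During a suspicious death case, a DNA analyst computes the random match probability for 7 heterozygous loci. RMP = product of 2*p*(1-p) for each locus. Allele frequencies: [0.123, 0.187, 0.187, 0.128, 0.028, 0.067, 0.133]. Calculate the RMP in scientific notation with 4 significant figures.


Computing RMP for 7 loci:
Locus 1: 2 * 0.123 * 0.877 = 0.215742
Locus 2: 2 * 0.187 * 0.813 = 0.304062
Locus 3: 2 * 0.187 * 0.813 = 0.304062
Locus 4: 2 * 0.128 * 0.872 = 0.223232
Locus 5: 2 * 0.028 * 0.972 = 0.054432
Locus 6: 2 * 0.067 * 0.933 = 0.125022
Locus 7: 2 * 0.133 * 0.867 = 0.230622
RMP = 6.988e-06

6.988e-06


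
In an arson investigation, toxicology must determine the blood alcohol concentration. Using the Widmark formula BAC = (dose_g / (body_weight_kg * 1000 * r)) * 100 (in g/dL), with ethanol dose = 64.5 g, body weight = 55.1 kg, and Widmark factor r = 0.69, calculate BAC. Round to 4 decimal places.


Applying the Widmark formula:
BAC = (dose_g / (body_wt * 1000 * r)) * 100
Denominator = 55.1 * 1000 * 0.69 = 38019
BAC = (64.5 / 38019) * 100
BAC = 0.1697 g/dL

0.1697


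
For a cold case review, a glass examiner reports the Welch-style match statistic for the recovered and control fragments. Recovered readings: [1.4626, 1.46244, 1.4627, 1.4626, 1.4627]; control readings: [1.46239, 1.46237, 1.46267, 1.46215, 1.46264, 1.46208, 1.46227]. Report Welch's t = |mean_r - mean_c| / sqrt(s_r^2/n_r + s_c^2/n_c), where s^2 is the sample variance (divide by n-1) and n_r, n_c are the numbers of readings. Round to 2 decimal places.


Welch's t-criterion for glass RI comparison:
Recovered mean = sum / n_r = 7.31304 / 5 = 1.462608
Control mean = sum / n_c = 10.23657 / 7 = 1.4623671
Recovered sample variance s_r^2 = 1.132e-08
Control sample variance s_c^2 = 5.09571e-08
Welch SE (unpooled) = sqrt(s_r^2/n_r + s_c^2/n_c) = sqrt(2.264e-09 + 7.27959e-09) = sqrt(9.54359e-09) = 9.76913e-05
|mean_r - mean_c| = 0.000240857
t = 0.000240857 / 9.76913e-05 = 2.47

2.47


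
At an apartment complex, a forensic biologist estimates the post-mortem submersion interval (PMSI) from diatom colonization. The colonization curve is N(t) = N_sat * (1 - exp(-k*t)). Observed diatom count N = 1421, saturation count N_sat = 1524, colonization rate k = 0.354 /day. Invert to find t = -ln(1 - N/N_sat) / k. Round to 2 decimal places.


PMSI from diatom colonization curve:
N / N_sat = 1421 / 1524 = 0.932415
1 - N/N_sat = 0.067585
ln(1 - N/N_sat) = -2.694369
t = -ln(1 - N/N_sat) / k = -(-2.694369) / 0.354 = 7.61 days

7.61


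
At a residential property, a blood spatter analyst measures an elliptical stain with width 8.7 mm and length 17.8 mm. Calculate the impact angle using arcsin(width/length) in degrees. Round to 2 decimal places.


Blood spatter impact angle calculation:
width / length = 8.7 / 17.8 = 0.488764
angle = arcsin(0.488764)
angle = 29.26 degrees

29.26


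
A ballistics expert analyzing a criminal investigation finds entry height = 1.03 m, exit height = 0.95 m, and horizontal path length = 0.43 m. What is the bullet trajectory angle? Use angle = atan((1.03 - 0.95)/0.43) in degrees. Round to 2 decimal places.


Bullet trajectory angle:
Height difference = 1.03 - 0.95 = 0.08 m
angle = atan(0.08 / 0.43)
angle = atan(0.186047)
angle = 10.54 degrees

10.54


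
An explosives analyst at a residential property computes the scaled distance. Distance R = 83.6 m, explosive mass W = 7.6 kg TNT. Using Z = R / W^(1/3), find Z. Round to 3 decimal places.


Scaled distance calculation:
W^(1/3) = 7.6^(1/3) = 1.966095
Z = R / W^(1/3) = 83.6 / 1.966095
Z = 42.521 m/kg^(1/3)

42.521


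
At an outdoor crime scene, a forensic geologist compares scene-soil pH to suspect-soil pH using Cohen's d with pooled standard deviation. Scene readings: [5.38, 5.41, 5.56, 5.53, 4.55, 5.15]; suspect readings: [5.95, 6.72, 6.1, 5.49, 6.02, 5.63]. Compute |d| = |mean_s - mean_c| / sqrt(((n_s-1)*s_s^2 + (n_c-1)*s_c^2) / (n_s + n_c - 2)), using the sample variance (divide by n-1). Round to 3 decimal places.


Pooled-variance Cohen's d for soil pH comparison:
Scene mean = 31.58 / 6 = 5.263333
Suspect mean = 35.91 / 6 = 5.985
Scene sample variance s_s^2 = 0.143187
Suspect sample variance s_c^2 = 0.18539
Pooled variance = ((n_s-1)*s_s^2 + (n_c-1)*s_c^2) / (n_s + n_c - 2) = 0.164288
Pooled SD = sqrt(0.164288) = 0.405325
Mean difference = -0.721667
|d| = |-0.721667| / 0.405325 = 1.780

1.780


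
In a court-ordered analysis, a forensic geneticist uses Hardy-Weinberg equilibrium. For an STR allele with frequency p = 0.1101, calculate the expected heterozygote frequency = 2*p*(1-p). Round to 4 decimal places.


Hardy-Weinberg heterozygote frequency:
q = 1 - p = 1 - 0.1101 = 0.8899
2pq = 2 * 0.1101 * 0.8899 = 0.1960

0.1960


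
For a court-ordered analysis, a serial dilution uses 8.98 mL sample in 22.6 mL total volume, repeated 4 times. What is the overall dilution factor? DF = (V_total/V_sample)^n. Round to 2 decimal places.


Dilution factor calculation:
Single dilution = V_total / V_sample = 22.6 / 8.98 ≈ 2.516704
Number of dilutions = 4
Total DF = (22.6 / 8.98)^4 (full precision, rounded at the end) = 40.12

40.12


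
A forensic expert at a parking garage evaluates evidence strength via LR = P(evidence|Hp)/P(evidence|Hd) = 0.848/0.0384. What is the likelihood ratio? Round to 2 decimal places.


Likelihood ratio calculation:
LR = P(E|Hp) / P(E|Hd)
LR = 0.848 / 0.0384
LR = 22.08

22.08


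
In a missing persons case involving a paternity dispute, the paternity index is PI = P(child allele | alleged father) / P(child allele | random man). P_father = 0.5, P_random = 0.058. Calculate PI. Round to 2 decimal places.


Paternity Index calculation:
PI = P(allele|father) / P(allele|random)
PI = 0.5 / 0.058
PI = 8.62

8.62


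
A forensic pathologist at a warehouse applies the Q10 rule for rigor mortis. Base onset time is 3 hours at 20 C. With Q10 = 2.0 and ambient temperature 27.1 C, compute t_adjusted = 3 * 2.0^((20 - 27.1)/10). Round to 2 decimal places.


Rigor mortis time adjustment:
Exponent = (T_ref - T_actual) / 10 = (20 - 27.1) / 10 = -0.71
Q10 factor = 2.0^-0.71 = 0.61132
t_adjusted = 3 * 0.61132 = 1.83 hours

1.83


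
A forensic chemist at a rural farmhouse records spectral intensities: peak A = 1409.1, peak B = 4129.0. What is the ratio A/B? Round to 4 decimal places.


Spectral peak ratio:
Peak A = 1409.1 counts
Peak B = 4129.0 counts
Ratio = 1409.1 / 4129.0 = 0.3413

0.3413


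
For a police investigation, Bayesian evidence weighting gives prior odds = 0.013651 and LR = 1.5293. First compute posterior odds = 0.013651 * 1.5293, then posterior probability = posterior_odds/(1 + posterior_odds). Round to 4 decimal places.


Bayesian evidence evaluation:
Posterior odds = prior_odds * LR = 0.013651 * 1.5293 = 0.02087647
Posterior probability = posterior_odds / (1 + posterior_odds)
= 0.02087647 / (1 + 0.02087647)
= 0.02087647 / 1.02087647
= 0.0204

0.0204


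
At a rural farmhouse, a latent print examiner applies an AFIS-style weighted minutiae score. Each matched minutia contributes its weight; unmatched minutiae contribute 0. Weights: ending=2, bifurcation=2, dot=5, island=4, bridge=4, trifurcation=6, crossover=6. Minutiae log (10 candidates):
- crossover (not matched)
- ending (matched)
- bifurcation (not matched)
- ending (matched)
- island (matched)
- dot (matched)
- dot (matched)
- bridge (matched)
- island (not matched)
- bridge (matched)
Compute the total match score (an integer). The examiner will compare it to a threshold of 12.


Weighted minutiae match score:
  crossover: not matched, +0
  ending: matched, +2 (running total 2)
  bifurcation: not matched, +0
  ending: matched, +2 (running total 4)
  island: matched, +4 (running total 8)
  dot: matched, +5 (running total 13)
  dot: matched, +5 (running total 18)
  bridge: matched, +4 (running total 22)
  island: not matched, +0
  bridge: matched, +4 (running total 26)
Total score = 26
Threshold = 12; verdict = identification

26


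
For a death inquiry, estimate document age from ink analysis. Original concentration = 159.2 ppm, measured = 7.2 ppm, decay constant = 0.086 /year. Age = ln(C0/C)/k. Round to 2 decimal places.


Document age estimation:
C0/C = 159.2 / 7.2 = 22.111111
ln(C0/C) = 3.09608
t = 3.09608 / 0.086 = 36.00 years

36.00


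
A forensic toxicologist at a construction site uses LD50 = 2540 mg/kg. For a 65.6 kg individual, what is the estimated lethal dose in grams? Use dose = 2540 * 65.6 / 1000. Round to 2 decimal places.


Lethal dose calculation:
Lethal dose = LD50 * body_weight / 1000
= 2540 * 65.6 / 1000
= 166624 / 1000
= 166.62 g

166.62


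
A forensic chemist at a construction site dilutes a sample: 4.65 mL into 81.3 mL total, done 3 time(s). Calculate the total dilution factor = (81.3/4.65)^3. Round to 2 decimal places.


Dilution factor calculation:
Single dilution = V_total / V_sample = 81.3 / 4.65 ≈ 17.483871
Number of dilutions = 3
Total DF = (81.3 / 4.65)^3 (full precision, rounded at the end) = 5344.57

5344.57


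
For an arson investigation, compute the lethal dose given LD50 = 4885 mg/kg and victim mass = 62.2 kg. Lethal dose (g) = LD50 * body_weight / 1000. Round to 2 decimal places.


Lethal dose calculation:
Lethal dose = LD50 * body_weight / 1000
= 4885 * 62.2 / 1000
= 303847 / 1000
= 303.85 g

303.85


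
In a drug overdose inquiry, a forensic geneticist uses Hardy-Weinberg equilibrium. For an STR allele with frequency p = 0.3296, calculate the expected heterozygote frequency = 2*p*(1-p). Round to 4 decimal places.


Hardy-Weinberg heterozygote frequency:
q = 1 - p = 1 - 0.3296 = 0.6704
2pq = 2 * 0.3296 * 0.6704 = 0.4419

0.4419


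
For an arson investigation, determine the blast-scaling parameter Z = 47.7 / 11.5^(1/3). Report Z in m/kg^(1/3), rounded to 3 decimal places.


Scaled distance calculation:
W^(1/3) = 11.5^(1/3) = 2.257179
Z = R / W^(1/3) = 47.7 / 2.257179
Z = 21.133 m/kg^(1/3)

21.133


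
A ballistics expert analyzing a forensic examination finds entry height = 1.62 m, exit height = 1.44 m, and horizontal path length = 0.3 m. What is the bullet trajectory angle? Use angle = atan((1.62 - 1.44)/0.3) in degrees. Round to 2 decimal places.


Bullet trajectory angle:
Height difference = 1.62 - 1.44 = 0.18 m
angle = atan(0.18 / 0.3)
angle = atan(0.6)
angle = 30.96 degrees

30.96


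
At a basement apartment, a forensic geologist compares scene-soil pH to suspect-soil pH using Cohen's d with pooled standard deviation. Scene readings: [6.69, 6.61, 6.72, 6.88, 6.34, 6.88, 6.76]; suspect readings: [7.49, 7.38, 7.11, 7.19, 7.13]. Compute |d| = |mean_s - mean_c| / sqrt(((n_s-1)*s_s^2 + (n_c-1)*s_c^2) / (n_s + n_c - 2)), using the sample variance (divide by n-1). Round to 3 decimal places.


Pooled-variance Cohen's d for soil pH comparison:
Scene mean = 46.88 / 7 = 6.697143
Suspect mean = 36.3 / 5 = 7.26
Scene sample variance s_s^2 = 0.034424
Suspect sample variance s_c^2 = 0.0279
Pooled variance = ((n_s-1)*s_s^2 + (n_c-1)*s_c^2) / (n_s + n_c - 2) = 0.031814
Pooled SD = sqrt(0.031814) = 0.178365
Mean difference = -0.562857
|d| = |-0.562857| / 0.178365 = 3.156

3.156


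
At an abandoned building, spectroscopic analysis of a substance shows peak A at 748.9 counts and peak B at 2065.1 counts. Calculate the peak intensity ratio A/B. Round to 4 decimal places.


Spectral peak ratio:
Peak A = 748.9 counts
Peak B = 2065.1 counts
Ratio = 748.9 / 2065.1 = 0.3626

0.3626


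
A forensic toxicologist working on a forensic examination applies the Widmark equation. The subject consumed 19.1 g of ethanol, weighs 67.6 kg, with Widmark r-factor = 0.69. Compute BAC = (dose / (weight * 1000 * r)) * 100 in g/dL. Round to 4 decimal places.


Applying the Widmark formula:
BAC = (dose_g / (body_wt * 1000 * r)) * 100
Denominator = 67.6 * 1000 * 0.69 = 46644
BAC = (19.1 / 46644) * 100
BAC = 0.0409 g/dL

0.0409


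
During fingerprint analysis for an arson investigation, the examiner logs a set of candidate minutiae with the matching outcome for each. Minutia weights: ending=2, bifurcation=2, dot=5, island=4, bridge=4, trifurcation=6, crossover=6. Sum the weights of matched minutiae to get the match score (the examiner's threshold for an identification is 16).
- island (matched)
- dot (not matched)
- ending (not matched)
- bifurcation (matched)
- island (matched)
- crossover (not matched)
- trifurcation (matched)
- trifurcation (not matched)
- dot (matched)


Weighted minutiae match score:
  island: matched, +4 (running total 4)
  dot: not matched, +0
  ending: not matched, +0
  bifurcation: matched, +2 (running total 6)
  island: matched, +4 (running total 10)
  crossover: not matched, +0
  trifurcation: matched, +6 (running total 16)
  trifurcation: not matched, +0
  dot: matched, +5 (running total 21)
Total score = 21
Threshold = 16; verdict = identification

21


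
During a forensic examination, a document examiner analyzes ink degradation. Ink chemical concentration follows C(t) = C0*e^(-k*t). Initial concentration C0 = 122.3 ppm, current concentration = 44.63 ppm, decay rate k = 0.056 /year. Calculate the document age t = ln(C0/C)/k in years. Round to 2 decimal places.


Document age estimation:
C0/C = 122.3 / 44.63 = 2.740309
ln(C0/C) = 1.008071
t = 1.008071 / 0.056 = 18.00 years

18.00


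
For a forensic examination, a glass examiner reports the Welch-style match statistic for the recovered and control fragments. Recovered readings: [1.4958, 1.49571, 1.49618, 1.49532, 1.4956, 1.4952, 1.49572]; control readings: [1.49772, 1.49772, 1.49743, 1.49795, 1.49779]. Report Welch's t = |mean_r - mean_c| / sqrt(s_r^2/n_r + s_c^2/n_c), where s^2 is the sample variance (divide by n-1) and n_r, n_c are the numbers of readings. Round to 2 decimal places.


Welch's t-criterion for glass RI comparison:
Recovered mean = sum / n_r = 10.46953 / 7 = 1.4956471
Control mean = sum / n_c = 7.48861 / 5 = 1.497722
Recovered sample variance s_r^2 = 1.0429e-07
Control sample variance s_c^2 = 3.547e-08
Welch SE (unpooled) = sqrt(s_r^2/n_r + s_c^2/n_c) = sqrt(1.48986e-08 + 7.094e-09) = sqrt(2.19926e-08) = 0.000148299
|mean_r - mean_c| = 0.00207486
t = 0.00207486 / 0.000148299 = 13.99

13.99


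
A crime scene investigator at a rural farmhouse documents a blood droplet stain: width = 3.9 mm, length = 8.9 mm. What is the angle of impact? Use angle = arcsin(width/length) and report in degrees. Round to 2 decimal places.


Blood spatter impact angle calculation:
width / length = 3.9 / 8.9 = 0.438202
angle = arcsin(0.438202)
angle = 25.99 degrees

25.99


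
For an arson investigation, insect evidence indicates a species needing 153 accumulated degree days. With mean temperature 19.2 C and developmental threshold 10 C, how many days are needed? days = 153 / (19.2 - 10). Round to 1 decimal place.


Insect development time:
Effective temperature = avg_temp - T_base = 19.2 - 10 = 9.2 C
Days = ADD / effective_temp = 153 / 9.2 = 16.6 days

16.6


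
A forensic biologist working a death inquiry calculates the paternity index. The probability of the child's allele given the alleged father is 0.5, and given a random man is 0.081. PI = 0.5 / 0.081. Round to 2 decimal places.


Paternity Index calculation:
PI = P(allele|father) / P(allele|random)
PI = 0.5 / 0.081
PI = 6.17

6.17


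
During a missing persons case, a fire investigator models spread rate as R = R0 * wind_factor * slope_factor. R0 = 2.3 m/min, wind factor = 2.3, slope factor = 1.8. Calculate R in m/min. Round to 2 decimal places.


Fire spread rate calculation:
R = R0 * wind_factor * slope_factor
= 2.3 * 2.3 * 1.8
= 5.29 * 1.8
= 9.52 m/min

9.52


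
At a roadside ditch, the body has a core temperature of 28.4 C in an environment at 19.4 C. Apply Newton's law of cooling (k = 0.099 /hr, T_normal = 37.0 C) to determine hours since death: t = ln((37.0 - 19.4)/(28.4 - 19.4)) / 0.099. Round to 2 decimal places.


Using Newton's law of cooling:
t = ln((T_normal - T_ambient) / (T_body - T_ambient)) / k
T_normal - T_ambient = 17.6
T_body - T_ambient = 9.0
Ratio = 1.955556
ln(ratio) = 0.670675
t = 0.670675 / 0.099 = 6.77 hours

6.77


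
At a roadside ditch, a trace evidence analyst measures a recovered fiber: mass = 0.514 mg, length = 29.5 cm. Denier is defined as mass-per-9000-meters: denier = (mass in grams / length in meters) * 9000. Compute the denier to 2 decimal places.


Denier calculation:
Mass in grams = 0.514 mg / 1000 = 0.000514 g
Length in meters = 29.5 cm / 100 = 0.295 m
Linear density = mass / length = 0.000514 / 0.295 = 0.00174237 g/m
Denier = (g/m) * 9000 = 0.00174237 * 9000 = 15.68

15.68


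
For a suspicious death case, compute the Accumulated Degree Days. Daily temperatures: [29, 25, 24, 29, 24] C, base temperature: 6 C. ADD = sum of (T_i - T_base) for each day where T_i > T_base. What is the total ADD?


Computing ADD day by day:
Day 1: max(0, 29 - 6) = 23
Day 2: max(0, 25 - 6) = 19
Day 3: max(0, 24 - 6) = 18
Day 4: max(0, 29 - 6) = 23
Day 5: max(0, 24 - 6) = 18
Total ADD = 101

101


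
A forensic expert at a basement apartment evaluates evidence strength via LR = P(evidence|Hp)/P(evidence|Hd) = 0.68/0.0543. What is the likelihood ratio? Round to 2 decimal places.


Likelihood ratio calculation:
LR = P(E|Hp) / P(E|Hd)
LR = 0.68 / 0.0543
LR = 12.52

12.52


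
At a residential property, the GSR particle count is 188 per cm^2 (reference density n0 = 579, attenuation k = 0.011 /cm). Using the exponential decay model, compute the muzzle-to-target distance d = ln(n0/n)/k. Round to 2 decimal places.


GSR distance calculation:
n0/n = 579 / 188 = 3.079787
ln(n0/n) = 1.12486
d = 1.12486 / 0.011 = 102.26 cm

102.26


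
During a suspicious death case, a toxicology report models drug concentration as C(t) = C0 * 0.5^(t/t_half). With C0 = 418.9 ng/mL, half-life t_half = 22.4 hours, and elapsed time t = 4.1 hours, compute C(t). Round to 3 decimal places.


Drug concentration decay:
Number of half-lives = t / t_half = 4.1 / 22.4 = 0.183036
Decay factor = 0.5^0.183036 = 0.88084739
C(t) = 418.9 * 0.88084739 = 368.987 ng/mL

368.987


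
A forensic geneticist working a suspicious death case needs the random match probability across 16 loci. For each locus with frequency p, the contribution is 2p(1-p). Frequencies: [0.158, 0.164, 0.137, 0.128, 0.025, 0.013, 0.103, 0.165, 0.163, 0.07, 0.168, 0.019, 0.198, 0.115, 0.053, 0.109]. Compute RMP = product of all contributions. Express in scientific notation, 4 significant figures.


Computing RMP for 16 loci:
Locus 1: 2 * 0.158 * 0.842 = 0.266072
Locus 2: 2 * 0.164 * 0.836 = 0.274208
Locus 3: 2 * 0.137 * 0.863 = 0.236462
Locus 4: 2 * 0.128 * 0.872 = 0.223232
Locus 5: 2 * 0.025 * 0.975 = 0.04875
Locus 6: 2 * 0.013 * 0.987 = 0.025662
Locus 7: 2 * 0.103 * 0.897 = 0.184782
Locus 8: 2 * 0.165 * 0.835 = 0.27555
Locus 9: 2 * 0.163 * 0.837 = 0.272862
Locus 10: 2 * 0.07 * 0.93 = 0.1302
Locus 11: 2 * 0.168 * 0.832 = 0.279552
Locus 12: 2 * 0.019 * 0.981 = 0.037278
Locus 13: 2 * 0.198 * 0.802 = 0.317592
Locus 14: 2 * 0.115 * 0.885 = 0.20355
Locus 15: 2 * 0.053 * 0.947 = 0.100382
Locus 16: 2 * 0.109 * 0.891 = 0.194238
RMP = 1.145e-13

1.145e-13


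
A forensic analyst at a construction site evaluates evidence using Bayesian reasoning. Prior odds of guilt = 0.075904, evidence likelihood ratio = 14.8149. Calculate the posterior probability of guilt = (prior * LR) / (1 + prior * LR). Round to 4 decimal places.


Bayesian evidence evaluation:
Posterior odds = prior_odds * LR = 0.075904 * 14.8149 = 1.12451
Posterior probability = posterior_odds / (1 + posterior_odds)
= 1.12451 / (1 + 1.12451)
= 1.12451 / 2.12451
= 0.5293

0.5293


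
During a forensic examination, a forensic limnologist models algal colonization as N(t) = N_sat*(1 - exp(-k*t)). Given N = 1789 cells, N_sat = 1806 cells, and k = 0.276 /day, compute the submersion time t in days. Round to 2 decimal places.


PMSI from diatom colonization curve:
N / N_sat = 1789 / 1806 = 0.990587
1 - N/N_sat = 0.009413
ln(1 - N/N_sat) = -4.665664
t = -ln(1 - N/N_sat) / k = -(-4.665664) / 0.276 = 16.90 days

16.90


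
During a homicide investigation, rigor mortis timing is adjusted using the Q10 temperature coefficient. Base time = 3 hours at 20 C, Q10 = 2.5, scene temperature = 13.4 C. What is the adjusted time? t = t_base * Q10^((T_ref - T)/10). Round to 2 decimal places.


Rigor mortis time adjustment:
Exponent = (T_ref - T_actual) / 10 = (20 - 13.4) / 10 = 0.66
Q10 factor = 2.5^0.66 = 1.8308
t_adjusted = 3 * 1.8308 = 5.49 hours

5.49


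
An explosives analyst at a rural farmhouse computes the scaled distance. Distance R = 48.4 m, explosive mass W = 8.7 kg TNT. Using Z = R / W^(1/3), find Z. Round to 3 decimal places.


Scaled distance calculation:
W^(1/3) = 8.7^(1/3) = 2.05671
Z = R / W^(1/3) = 48.4 / 2.05671
Z = 23.533 m/kg^(1/3)

23.533


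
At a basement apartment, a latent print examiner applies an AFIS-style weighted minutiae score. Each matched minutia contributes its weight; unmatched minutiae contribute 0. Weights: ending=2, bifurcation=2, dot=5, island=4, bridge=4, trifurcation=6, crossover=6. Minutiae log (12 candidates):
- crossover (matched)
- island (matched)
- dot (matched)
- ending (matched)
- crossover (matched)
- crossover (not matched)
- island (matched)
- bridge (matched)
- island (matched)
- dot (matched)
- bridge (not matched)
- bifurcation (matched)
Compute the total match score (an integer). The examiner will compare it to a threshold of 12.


Weighted minutiae match score:
  crossover: matched, +6 (running total 6)
  island: matched, +4 (running total 10)
  dot: matched, +5 (running total 15)
  ending: matched, +2 (running total 17)
  crossover: matched, +6 (running total 23)
  crossover: not matched, +0
  island: matched, +4 (running total 27)
  bridge: matched, +4 (running total 31)
  island: matched, +4 (running total 35)
  dot: matched, +5 (running total 40)
  bridge: not matched, +0
  bifurcation: matched, +2 (running total 42)
Total score = 42
Threshold = 12; verdict = identification

42
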